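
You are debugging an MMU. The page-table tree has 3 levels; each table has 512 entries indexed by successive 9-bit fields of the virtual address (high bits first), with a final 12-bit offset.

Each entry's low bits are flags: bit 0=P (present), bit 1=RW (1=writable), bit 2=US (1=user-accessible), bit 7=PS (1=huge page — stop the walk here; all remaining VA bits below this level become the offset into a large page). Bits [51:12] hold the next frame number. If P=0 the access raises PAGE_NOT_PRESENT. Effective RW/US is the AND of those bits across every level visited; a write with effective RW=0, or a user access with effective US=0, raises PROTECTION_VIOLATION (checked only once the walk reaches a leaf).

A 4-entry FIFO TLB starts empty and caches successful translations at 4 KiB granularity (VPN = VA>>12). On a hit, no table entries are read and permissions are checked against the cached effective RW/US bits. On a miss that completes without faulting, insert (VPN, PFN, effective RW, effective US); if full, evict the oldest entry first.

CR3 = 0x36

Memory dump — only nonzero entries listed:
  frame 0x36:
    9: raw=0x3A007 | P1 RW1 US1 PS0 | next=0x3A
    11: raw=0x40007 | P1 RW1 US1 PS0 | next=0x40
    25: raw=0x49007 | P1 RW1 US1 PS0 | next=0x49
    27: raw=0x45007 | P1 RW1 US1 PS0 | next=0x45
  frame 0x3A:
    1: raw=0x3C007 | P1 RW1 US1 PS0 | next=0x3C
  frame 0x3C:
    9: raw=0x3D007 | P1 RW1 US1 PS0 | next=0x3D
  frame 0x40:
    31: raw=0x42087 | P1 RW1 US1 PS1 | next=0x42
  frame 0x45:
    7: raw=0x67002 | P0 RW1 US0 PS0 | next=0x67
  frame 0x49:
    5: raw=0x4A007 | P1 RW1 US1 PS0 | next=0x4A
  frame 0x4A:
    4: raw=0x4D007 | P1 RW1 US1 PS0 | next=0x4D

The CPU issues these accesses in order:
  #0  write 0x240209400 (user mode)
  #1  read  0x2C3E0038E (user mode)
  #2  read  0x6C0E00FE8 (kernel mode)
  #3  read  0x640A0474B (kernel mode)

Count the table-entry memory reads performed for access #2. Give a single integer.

Trace:
#0 VA=0x240209400 (w,user):
  lvl0: tbl 0x36, slot 9 ⇒ 0x3A007 (P1/RW1/US1/PS0)
  lvl1: tbl 0x3A, slot 1 ⇒ 0x3C007 (P1/RW1/US1/PS0)
  lvl2: tbl 0x3C, slot 9 ⇒ 0x3D007 (P1/RW1/US1/PS0)
  ✓ 0x3D400  — 3 lookups
#1 VA=0x2C3E0038E (r,user):
  lvl0: tbl 0x36, slot 11 ⇒ 0x40007 (P1/RW1/US1/PS0)
  lvl1: tbl 0x40, slot 31 ⇒ 0x42087 (P1/RW1/US1/PS1)
  ✓ 0x4238E (huge @L1)  — 2 lookups
#2 VA=0x6C0E00FE8 (r,kernel):
  lvl0: tbl 0x36, slot 27 ⇒ 0x45007 (P1/RW1/US1/PS0)
  lvl1: tbl 0x45, slot 7 ⇒ 0x67002 (P0/RW1/US0/PS0)
  → PAGE_NOT_PRESENT  (2 entries read)
#3 VA=0x640A0474B (r,kernel):
  lvl0: tbl 0x36, slot 25 ⇒ 0x49007 (P1/RW1/US1/PS0)
  lvl1: tbl 0x49, slot 5 ⇒ 0x4A007 (P1/RW1/US1/PS0)
  lvl2: tbl 0x4A, slot 4 ⇒ 0x4D007 (P1/RW1/US1/PS0)
  ✓ 0x4D74B  — 3 lookups

Entries read for #2: 2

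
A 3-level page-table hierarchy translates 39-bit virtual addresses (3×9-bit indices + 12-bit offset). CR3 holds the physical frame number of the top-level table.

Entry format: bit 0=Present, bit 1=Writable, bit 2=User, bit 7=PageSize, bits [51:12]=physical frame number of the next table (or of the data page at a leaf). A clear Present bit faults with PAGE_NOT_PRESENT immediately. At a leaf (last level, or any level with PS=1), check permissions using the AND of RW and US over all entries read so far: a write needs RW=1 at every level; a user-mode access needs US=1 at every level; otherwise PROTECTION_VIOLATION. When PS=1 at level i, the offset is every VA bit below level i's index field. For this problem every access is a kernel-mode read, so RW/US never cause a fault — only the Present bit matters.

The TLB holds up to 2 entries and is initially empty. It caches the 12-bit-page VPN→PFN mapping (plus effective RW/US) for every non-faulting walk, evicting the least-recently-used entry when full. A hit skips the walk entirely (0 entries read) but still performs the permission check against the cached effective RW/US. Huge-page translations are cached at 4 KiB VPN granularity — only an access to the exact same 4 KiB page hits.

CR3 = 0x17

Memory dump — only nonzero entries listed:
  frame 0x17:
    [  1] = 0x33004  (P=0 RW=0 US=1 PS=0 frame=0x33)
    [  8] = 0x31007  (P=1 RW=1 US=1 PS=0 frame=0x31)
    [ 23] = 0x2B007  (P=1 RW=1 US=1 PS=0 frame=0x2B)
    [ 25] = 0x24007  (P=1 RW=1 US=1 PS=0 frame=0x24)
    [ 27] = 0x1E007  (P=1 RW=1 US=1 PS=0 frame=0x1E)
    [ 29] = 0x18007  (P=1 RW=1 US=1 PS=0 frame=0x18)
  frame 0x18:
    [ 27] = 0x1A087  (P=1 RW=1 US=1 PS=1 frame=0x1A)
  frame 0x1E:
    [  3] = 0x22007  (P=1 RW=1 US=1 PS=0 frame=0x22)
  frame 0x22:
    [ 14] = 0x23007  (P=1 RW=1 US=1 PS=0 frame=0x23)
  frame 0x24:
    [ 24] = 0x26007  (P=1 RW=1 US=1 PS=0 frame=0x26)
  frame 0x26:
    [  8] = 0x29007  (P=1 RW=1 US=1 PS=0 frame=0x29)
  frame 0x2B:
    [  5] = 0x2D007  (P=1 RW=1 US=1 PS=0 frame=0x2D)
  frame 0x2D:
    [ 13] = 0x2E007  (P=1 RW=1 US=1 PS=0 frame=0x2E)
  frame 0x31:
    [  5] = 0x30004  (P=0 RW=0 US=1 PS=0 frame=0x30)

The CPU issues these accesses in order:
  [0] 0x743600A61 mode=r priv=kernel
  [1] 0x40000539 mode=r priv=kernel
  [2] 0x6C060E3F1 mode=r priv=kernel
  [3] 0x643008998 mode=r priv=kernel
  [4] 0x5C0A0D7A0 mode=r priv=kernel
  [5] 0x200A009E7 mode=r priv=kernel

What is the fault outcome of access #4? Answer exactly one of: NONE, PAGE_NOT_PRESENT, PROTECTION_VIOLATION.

Per-access translation:
#0 VA=0x743600A61 (r,kernel):
  lvl0: tbl 0x17, slot 29 ⇒ 0x18007 (P1/RW1/US1/PS0)
  lvl1: tbl 0x18, slot 27 ⇒ 0x1A087 (P1/RW1/US1/PS1)
  → PA=0x1AA61 (huge @L1)  (2 entries read)
#1 VA=0x40000539 (r,kernel):
  lvl0: tbl 0x17, slot 1 ⇒ 0x33004 (P0/RW0/US1/PS0)
  ⇒ fault: PAGE_NOT_PRESENT  — 1 lookups
#2 VA=0x6C060E3F1 (r,kernel):
  lvl0: tbl 0x17, slot 27 ⇒ 0x1E007 (P1/RW1/US1/PS0)
  lvl1: tbl 0x1E, slot 3 ⇒ 0x22007 (P1/RW1/US1/PS0)
  lvl2: tbl 0x22, slot 14 ⇒ 0x23007 (P1/RW1/US1/PS0)
  → PA=0x233F1  (3 entries read)
#3 VA=0x643008998 (r,kernel):
  lvl0: tbl 0x17, slot 25 ⇒ 0x24007 (P1/RW1/US1/PS0)
  lvl1: tbl 0x24, slot 24 ⇒ 0x26007 (P1/RW1/US1/PS0)
  lvl2: tbl 0x26, slot 8 ⇒ 0x29007 (P1/RW1/US1/PS0)
  → PA=0x29998  (3 entries read)
#4 VA=0x5C0A0D7A0 (r,kernel):
  lvl0: tbl 0x17, slot 23 ⇒ 0x2B007 (P1/RW1/US1/PS0)
  lvl1: tbl 0x2B, slot 5 ⇒ 0x2D007 (P1/RW1/US1/PS0)
  lvl2: tbl 0x2D, slot 13 ⇒ 0x2E007 (P1/RW1/US1/PS0)
  → PA=0x2E7A0  (3 entries read)
#5 VA=0x200A009E7 (r,kernel):
  lvl0: tbl 0x17, slot 8 ⇒ 0x31007 (P1/RW1/US1/PS0)
  lvl1: tbl 0x31, slot 5 ⇒ 0x30004 (P0/RW0/US1/PS0)
  ⇒ fault: PAGE_NOT_PRESENT  — 2 lookups

Access #4 fault: NONE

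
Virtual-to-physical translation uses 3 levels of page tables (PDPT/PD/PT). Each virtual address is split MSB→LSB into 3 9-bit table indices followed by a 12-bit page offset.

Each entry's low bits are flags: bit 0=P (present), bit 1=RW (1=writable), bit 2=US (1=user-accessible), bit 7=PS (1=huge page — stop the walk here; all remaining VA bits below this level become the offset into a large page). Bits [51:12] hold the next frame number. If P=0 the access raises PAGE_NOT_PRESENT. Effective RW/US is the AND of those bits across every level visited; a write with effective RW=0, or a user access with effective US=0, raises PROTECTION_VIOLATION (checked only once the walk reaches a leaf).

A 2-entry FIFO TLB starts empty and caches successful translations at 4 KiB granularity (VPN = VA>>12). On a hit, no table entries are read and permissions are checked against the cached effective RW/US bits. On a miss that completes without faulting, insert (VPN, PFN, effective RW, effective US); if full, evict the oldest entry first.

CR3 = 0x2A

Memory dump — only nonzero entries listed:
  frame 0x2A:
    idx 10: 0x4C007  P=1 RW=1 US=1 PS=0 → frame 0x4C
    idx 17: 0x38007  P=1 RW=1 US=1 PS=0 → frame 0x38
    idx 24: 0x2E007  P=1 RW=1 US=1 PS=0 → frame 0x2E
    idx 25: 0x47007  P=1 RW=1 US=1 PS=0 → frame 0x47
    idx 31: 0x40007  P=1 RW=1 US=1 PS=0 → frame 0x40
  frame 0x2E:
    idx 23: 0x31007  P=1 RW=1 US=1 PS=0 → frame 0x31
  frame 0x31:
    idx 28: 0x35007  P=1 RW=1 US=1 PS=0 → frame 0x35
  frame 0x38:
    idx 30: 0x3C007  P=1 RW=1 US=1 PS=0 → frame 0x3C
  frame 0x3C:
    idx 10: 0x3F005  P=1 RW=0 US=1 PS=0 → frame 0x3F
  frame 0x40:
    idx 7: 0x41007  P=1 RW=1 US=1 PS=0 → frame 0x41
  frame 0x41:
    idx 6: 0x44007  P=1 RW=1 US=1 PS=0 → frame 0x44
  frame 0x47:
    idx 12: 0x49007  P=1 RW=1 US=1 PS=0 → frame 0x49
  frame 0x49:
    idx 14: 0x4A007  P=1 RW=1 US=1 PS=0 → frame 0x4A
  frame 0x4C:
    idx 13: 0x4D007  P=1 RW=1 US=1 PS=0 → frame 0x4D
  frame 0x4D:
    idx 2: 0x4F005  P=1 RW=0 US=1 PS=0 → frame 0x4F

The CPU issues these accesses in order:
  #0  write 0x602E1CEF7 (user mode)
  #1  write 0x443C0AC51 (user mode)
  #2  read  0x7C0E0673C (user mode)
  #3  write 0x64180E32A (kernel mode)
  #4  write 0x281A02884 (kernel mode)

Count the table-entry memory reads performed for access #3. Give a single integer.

Walk each access:
#0 VA=0x602E1CEF7 (w,user):
  lvl0: tbl 0x2A, slot 24 ⇒ 0x2E007 (P1/RW1/US1/PS0)
  lvl1: tbl 0x2E, slot 23 ⇒ 0x31007 (P1/RW1/US1/PS0)
  lvl2: tbl 0x31, slot 28 ⇒ 0x35007 (P1/RW1/US1/PS0)
  → PA=0x35EF7  (3 entries read)
#1 VA=0x443C0AC51 (w,user):
  lvl0: tbl 0x2A, slot 17 ⇒ 0x38007 (P1/RW1/US1/PS0)
  lvl1: tbl 0x38, slot 30 ⇒ 0x3C007 (P1/RW1/US1/PS0)
  lvl2: tbl 0x3C, slot 10 ⇒ 0x3F005 (P1/RW0/US1/PS0)
  → PROTECTION_VIOLATION  (3 entries read)
#2 VA=0x7C0E0673C (r,user):
  lvl0: tbl 0x2A, slot 31 ⇒ 0x40007 (P1/RW1/US1/PS0)
  lvl1: tbl 0x40, slot 7 ⇒ 0x41007 (P1/RW1/US1/PS0)
  lvl2: tbl 0x41, slot 6 ⇒ 0x44007 (P1/RW1/US1/PS0)
  → PA=0x4473C  (3 entries read)
#3 VA=0x64180E32A (w,kernel):
  lvl0: tbl 0x2A, slot 25 ⇒ 0x47007 (P1/RW1/US1/PS0)
  lvl1: tbl 0x47, slot 12 ⇒ 0x49007 (P1/RW1/US1/PS0)
  lvl2: tbl 0x49, slot 14 ⇒ 0x4A007 (P1/RW1/US1/PS0)
  → PA=0x4A32A  (3 entries read)
#4 VA=0x281A02884 (w,kernel):
  lvl0: tbl 0x2A, slot 10 ⇒ 0x4C007 (P1/RW1/US1/PS0)
  lvl1: tbl 0x4C, slot 13 ⇒ 0x4D007 (P1/RW1/US1/PS0)
  lvl2: tbl 0x4D, slot 2 ⇒ 0x4F005 (P1/RW0/US1/PS0)
  → PROTECTION_VIOLATION  (3 entries read)

Entries read for #3: 3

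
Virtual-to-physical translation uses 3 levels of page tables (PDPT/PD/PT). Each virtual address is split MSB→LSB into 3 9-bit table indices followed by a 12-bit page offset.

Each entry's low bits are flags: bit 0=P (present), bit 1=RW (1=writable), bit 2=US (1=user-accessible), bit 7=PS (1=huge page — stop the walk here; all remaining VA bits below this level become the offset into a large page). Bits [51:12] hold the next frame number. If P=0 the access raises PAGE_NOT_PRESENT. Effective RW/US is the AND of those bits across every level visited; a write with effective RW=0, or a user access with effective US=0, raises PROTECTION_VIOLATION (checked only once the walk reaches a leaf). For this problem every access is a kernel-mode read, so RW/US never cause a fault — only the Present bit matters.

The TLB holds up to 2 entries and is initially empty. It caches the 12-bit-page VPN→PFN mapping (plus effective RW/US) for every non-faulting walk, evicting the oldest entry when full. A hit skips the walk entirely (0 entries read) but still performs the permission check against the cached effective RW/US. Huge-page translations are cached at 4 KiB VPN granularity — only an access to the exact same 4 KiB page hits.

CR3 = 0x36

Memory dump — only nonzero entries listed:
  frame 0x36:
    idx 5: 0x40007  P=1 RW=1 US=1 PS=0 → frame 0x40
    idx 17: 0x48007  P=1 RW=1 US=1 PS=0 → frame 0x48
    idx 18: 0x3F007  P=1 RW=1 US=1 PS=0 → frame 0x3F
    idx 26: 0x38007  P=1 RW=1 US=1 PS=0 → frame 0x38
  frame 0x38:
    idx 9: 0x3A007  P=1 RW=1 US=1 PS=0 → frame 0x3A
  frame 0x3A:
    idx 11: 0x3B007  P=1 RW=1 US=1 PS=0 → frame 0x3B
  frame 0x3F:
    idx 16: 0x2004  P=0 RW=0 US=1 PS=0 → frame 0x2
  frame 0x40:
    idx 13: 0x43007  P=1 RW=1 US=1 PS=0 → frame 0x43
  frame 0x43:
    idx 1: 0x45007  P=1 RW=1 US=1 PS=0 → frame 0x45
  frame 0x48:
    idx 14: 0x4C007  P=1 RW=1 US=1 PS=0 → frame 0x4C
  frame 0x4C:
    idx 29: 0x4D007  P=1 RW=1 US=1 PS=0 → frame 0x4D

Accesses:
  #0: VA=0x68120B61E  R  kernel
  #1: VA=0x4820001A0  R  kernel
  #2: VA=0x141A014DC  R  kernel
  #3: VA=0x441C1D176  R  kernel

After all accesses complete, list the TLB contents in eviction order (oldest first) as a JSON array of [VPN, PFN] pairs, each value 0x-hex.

Trace:
#0 VA=0x68120B61E (r,kernel):
  L0 @0x36[26] → 0x38007  P=1,RW=1,US=1,PS=0
  L1 @0x38[9] → 0x3A007  P=1,RW=1,US=1,PS=0
  L2 @0x3A[11] → 0x3B007  P=1,RW=1,US=1,PS=0
  → PA=0x3B61E  (3 entries read)
#1 VA=0x4820001A0 (r,kernel):
  L0 @0x36[18] → 0x3F007  P=1,RW=1,US=1,PS=0
  L1 @0x3F[16] → 0x2004  P=0,RW=0,US=1,PS=0
  ⇒ fault: PAGE_NOT_PRESENT  — 2 lookups
#2 VA=0x141A014DC (r,kernel):
  L0 @0x36[5] → 0x40007  P=1,RW=1,US=1,PS=0
  L1 @0x40[13] → 0x43007  P=1,RW=1,US=1,PS=0
  L2 @0x43[1] → 0x45007  P=1,RW=1,US=1,PS=0
  → PA=0x454DC  (3 entries read)
#3 VA=0x441C1D176 (r,kernel):
  L0 @0x36[17] → 0x48007  P=1,RW=1,US=1,PS=0
  L1 @0x48[14] → 0x4C007  P=1,RW=1,US=1,PS=0
  L2 @0x4C[29] → 0x4D007  P=1,RW=1,US=1,PS=0
  → PA=0x4D176  (3 entries read)

TLB: [["0x141A01", "0x45"], ["0x441C1D", "0x4D"]]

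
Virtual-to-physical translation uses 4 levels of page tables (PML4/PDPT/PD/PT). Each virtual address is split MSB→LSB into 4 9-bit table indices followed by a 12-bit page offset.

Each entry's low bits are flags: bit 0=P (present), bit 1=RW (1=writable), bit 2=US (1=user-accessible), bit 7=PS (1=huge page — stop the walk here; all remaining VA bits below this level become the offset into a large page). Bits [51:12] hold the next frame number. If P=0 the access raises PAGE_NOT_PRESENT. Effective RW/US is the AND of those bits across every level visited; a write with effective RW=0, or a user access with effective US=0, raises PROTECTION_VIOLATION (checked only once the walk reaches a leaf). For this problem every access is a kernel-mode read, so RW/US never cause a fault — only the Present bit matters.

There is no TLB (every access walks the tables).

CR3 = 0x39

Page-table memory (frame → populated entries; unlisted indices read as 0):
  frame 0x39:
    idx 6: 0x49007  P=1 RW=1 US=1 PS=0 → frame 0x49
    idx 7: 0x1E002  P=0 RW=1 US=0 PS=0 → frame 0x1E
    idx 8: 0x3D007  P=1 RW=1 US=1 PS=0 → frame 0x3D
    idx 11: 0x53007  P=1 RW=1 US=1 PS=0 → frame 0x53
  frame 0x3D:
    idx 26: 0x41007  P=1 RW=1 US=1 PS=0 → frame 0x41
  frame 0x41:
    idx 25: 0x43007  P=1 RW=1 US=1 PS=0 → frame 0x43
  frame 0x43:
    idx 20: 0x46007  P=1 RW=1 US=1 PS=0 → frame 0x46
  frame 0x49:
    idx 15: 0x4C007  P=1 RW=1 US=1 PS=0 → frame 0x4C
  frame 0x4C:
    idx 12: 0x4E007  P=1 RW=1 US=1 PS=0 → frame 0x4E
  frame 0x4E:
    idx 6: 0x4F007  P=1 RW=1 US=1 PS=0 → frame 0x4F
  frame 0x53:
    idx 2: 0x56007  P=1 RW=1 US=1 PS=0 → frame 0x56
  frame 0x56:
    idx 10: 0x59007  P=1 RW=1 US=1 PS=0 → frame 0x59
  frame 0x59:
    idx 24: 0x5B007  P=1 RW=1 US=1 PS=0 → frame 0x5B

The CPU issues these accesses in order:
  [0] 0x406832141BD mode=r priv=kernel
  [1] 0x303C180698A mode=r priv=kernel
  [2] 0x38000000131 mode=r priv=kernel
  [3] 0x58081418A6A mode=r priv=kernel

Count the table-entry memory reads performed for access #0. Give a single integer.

Trace:
#0 VA=0x406832141BD (r,kernel):
  L0: frame=0x39 idx=8 entry=0x3D007 [P=1 RW=1 US=1 PS=0]
  L1: frame=0x3D idx=26 entry=0x41007 [P=1 RW=1 US=1 PS=0]
  L2: frame=0x41 idx=25 entry=0x43007 [P=1 RW=1 US=1 PS=0]
  L3: frame=0x43 idx=20 entry=0x46007 [P=1 RW=1 US=1 PS=0]
  ✓ 0x461BD  — 4 lookups
#1 VA=0x303C180698A (r,kernel):
  L0: frame=0x39 idx=6 entry=0x49007 [P=1 RW=1 US=1 PS=0]
  L1: frame=0x49 idx=15 entry=0x4C007 [P=1 RW=1 US=1 PS=0]
  L2: frame=0x4C idx=12 entry=0x4E007 [P=1 RW=1 US=1 PS=0]
  L3: frame=0x4E idx=6 entry=0x4F007 [P=1 RW=1 US=1 PS=0]
  ✓ 0x4F98A  — 4 lookups
#2 VA=0x38000000131 (r,kernel):
  L0: frame=0x39 idx=7 entry=0x1E002 [P=0 RW=1 US=0 PS=0]
  ✗ PAGE_NOT_PRESENT  [1 reads]
#3 VA=0x58081418A6A (r,kernel):
  L0: frame=0x39 idx=11 entry=0x53007 [P=1 RW=1 US=1 PS=0]
  L1: frame=0x53 idx=2 entry=0x56007 [P=1 RW=1 US=1 PS=0]
  L2: frame=0x56 idx=10 entry=0x59007 [P=1 RW=1 US=1 PS=0]
  L3: frame=0x59 idx=24 entry=0x5B007 [P=1 RW=1 US=1 PS=0]
  ✓ 0x5BA6A  — 4 lookups

Entries read for #0: 4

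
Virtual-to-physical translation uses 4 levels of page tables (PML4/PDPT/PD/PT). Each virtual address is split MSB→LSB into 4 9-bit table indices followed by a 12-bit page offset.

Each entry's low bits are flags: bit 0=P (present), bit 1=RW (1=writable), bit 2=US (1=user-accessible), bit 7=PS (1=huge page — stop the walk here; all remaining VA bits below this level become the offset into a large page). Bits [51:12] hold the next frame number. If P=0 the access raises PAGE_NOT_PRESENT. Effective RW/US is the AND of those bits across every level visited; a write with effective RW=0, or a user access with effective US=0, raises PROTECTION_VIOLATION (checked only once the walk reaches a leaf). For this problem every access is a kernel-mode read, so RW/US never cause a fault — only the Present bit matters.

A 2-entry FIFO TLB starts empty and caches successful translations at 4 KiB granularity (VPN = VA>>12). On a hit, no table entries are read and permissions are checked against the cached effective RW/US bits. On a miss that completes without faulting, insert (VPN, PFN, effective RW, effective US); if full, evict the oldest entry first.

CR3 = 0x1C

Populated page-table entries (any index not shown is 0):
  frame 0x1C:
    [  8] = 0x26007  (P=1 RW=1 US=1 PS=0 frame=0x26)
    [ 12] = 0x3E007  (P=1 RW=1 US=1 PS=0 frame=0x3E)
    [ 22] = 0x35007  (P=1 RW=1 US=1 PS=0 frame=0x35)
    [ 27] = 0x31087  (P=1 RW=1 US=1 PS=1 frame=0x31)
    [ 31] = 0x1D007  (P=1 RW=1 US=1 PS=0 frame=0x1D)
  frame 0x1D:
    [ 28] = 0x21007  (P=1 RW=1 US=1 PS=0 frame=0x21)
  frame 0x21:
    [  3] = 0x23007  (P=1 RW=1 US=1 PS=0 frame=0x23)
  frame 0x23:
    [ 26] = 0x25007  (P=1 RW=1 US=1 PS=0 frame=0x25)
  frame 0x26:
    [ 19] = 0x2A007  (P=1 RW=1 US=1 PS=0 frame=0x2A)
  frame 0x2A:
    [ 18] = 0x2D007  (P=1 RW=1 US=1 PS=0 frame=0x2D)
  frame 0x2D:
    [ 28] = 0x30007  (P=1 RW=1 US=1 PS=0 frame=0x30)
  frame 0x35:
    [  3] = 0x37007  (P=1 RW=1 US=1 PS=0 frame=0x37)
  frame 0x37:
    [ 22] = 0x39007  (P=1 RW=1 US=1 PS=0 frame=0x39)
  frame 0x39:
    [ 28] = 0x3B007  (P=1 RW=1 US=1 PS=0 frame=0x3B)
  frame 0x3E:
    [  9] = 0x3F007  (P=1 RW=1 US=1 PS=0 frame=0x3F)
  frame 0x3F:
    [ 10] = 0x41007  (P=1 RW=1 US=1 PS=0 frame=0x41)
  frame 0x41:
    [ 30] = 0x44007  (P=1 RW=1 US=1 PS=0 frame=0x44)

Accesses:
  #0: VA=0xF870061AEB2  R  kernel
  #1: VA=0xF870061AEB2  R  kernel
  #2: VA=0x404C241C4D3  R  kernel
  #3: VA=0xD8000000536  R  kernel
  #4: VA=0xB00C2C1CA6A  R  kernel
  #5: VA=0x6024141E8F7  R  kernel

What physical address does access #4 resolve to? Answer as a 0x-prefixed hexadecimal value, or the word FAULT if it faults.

Walk each access:
#0 VA=0xF870061AEB2 (r,kernel):
  lvl0: tbl 0x1C, slot 31 ⇒ 0x1D007 (P1/RW1/US1/PS0)
  lvl1: tbl 0x1D, slot 28 ⇒ 0x21007 (P1/RW1/US1/PS0)
  lvl2: tbl 0x21, slot 3 ⇒ 0x23007 (P1/RW1/US1/PS0)
  lvl3: tbl 0x23, slot 26 ⇒ 0x25007 (P1/RW1/US1/PS0)
  ⇒ phys 0x25EB2  [4 reads]
#1 VA=0xF870061AEB2 (r,kernel):
  TLB hit vpn=0xF870061A → PA=0x25EB2
#2 VA=0x404C241C4D3 (r,kernel):
  lvl0: tbl 0x1C, slot 8 ⇒ 0x26007 (P1/RW1/US1/PS0)
  lvl1: tbl 0x26, slot 19 ⇒ 0x2A007 (P1/RW1/US1/PS0)
  lvl2: tbl 0x2A, slot 18 ⇒ 0x2D007 (P1/RW1/US1/PS0)
  lvl3: tbl 0x2D, slot 28 ⇒ 0x30007 (P1/RW1/US1/PS0)
  ⇒ phys 0x304D3  [4 reads]
#3 VA=0xD8000000536 (r,kernel):
  lvl0: tbl 0x1C, slot 27 ⇒ 0x31087 (P1/RW1/US1/PS1)
  ⇒ phys 0x31536 (huge @L0)  [1 reads]
#4 VA=0xB00C2C1CA6A (r,kernel):
  lvl0: tbl 0x1C, slot 22 ⇒ 0x35007 (P1/RW1/US1/PS0)
  lvl1: tbl 0x35, slot 3 ⇒ 0x37007 (P1/RW1/US1/PS0)
  lvl2: tbl 0x37, slot 22 ⇒ 0x39007 (P1/RW1/US1/PS0)
  lvl3: tbl 0x39, slot 28 ⇒ 0x3B007 (P1/RW1/US1/PS0)
  ⇒ phys 0x3BA6A  [4 reads]
#5 VA=0x6024141E8F7 (r,kernel):
  lvl0: tbl 0x1C, slot 12 ⇒ 0x3E007 (P1/RW1/US1/PS0)
  lvl1: tbl 0x3E, slot 9 ⇒ 0x3F007 (P1/RW1/US1/PS0)
  lvl2: tbl 0x3F, slot 10 ⇒ 0x41007 (P1/RW1/US1/PS0)
  lvl3: tbl 0x41, slot 30 ⇒ 0x44007 (P1/RW1/US1/PS0)
  ⇒ phys 0x448F7  [4 reads]

Access #4 PA: 0x3BA6A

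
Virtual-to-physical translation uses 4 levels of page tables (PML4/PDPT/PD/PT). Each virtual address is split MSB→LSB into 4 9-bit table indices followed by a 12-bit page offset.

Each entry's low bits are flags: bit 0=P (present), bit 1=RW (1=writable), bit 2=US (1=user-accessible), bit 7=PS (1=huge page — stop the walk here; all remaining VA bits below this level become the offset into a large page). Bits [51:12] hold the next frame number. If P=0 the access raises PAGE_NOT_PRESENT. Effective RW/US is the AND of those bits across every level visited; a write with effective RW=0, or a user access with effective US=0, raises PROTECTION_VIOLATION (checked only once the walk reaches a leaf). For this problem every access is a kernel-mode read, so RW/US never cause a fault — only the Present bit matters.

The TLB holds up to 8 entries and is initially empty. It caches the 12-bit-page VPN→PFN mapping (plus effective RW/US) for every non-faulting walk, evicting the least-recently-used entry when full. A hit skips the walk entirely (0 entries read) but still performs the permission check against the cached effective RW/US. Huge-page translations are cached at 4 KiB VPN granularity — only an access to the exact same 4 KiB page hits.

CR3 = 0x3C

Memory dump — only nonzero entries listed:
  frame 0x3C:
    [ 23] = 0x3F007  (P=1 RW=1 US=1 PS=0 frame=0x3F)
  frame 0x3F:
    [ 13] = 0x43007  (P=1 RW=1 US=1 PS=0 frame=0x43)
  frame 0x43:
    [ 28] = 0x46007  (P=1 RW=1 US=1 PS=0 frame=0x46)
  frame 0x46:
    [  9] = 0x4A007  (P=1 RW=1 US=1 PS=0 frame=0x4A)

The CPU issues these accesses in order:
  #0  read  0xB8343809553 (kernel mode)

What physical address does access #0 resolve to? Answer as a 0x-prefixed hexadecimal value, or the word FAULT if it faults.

Walk each access:
#0 VA=0xB8343809553 (r,kernel):
  [0] read 0x3C idx=23: raw=0x3F007 flags P=1 W=1 U=1 S=0
  [1] read 0x3F idx=13: raw=0x43007 flags P=1 W=1 U=1 S=0
  [2] read 0x43 idx=28: raw=0x46007 flags P=1 W=1 U=1 S=0
  [3] read 0x46 idx=9: raw=0x4A007 flags P=1 W=1 U=1 S=0
  ⇒ phys 0x4A553  [4 reads]

Access #0 PA: 0x4A553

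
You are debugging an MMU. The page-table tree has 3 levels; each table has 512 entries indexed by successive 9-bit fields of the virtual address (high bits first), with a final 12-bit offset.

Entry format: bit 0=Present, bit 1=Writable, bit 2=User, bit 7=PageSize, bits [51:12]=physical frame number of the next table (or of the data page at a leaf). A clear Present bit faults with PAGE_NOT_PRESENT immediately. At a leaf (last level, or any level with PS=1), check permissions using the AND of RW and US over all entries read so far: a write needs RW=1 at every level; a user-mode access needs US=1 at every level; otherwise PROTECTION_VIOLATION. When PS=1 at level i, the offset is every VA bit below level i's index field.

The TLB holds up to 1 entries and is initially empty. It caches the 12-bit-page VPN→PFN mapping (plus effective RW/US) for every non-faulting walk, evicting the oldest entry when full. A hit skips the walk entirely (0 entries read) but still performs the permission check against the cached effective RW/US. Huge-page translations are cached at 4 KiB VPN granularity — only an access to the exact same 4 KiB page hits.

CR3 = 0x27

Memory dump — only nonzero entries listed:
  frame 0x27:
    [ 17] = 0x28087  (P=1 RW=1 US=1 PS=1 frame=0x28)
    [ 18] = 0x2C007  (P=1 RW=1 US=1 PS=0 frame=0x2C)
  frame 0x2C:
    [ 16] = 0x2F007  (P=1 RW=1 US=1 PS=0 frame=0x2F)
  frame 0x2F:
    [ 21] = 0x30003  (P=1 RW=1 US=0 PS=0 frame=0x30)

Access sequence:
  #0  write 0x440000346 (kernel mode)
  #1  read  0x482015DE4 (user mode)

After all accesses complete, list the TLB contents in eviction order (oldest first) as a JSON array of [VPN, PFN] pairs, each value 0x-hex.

Walk each access:
#0 VA=0x440000346 (w,kernel):
  L0 @0x27[17] → 0x28087  P=1,RW=1,US=1,PS=1
  → PA=0x28346 (huge @L0)  (1 entries read)
#1 VA=0x482015DE4 (r,user):
  L0 @0x27[18] → 0x2C007  P=1,RW=1,US=1,PS=0
  L1 @0x2C[16] → 0x2F007  P=1,RW=1,US=1,PS=0
  L2 @0x2F[21] → 0x30003  P=1,RW=1,US=0,PS=0
  → PROTECTION_VIOLATION  (3 entries read)

TLB: [["0x440000", "0x28"]]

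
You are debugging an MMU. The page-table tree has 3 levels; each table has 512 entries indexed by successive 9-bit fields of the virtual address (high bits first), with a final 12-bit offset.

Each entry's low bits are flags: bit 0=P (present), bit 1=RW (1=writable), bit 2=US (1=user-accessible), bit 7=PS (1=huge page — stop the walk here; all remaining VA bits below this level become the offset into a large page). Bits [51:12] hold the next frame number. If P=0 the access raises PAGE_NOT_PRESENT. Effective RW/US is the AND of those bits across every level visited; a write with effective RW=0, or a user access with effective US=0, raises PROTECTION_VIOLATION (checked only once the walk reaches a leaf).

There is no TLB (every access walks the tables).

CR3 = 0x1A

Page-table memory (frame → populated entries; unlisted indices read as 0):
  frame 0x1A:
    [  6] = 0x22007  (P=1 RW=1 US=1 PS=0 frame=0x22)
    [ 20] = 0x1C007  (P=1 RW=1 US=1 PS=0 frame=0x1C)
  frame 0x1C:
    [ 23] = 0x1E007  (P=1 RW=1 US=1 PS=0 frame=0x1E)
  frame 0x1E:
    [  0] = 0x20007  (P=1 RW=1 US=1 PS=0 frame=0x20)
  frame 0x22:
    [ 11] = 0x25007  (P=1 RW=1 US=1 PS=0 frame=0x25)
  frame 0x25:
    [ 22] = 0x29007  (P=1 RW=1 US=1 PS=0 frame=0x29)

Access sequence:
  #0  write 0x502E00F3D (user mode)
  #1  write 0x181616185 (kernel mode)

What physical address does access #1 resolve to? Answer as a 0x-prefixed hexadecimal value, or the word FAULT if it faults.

Per-access translation:
#0 VA=0x502E00F3D (w,user):
  lvl0: tbl 0x1A, slot 20 ⇒ 0x1C007 (P1/RW1/US1/PS0)
  lvl1: tbl 0x1C, slot 23 ⇒ 0x1E007 (P1/RW1/US1/PS0)
  lvl2: tbl 0x1E, slot 0 ⇒ 0x20007 (P1/RW1/US1/PS0)
  ✓ 0x20F3D  — 3 lookups
#1 VA=0x181616185 (w,kernel):
  lvl0: tbl 0x1A, slot 6 ⇒ 0x22007 (P1/RW1/US1/PS0)
  lvl1: tbl 0x22, slot 11 ⇒ 0x25007 (P1/RW1/US1/PS0)
  lvl2: tbl 0x25, slot 22 ⇒ 0x29007 (P1/RW1/US1/PS0)
  ✓ 0x29185  — 3 lookups

Access #1 PA: 0x29185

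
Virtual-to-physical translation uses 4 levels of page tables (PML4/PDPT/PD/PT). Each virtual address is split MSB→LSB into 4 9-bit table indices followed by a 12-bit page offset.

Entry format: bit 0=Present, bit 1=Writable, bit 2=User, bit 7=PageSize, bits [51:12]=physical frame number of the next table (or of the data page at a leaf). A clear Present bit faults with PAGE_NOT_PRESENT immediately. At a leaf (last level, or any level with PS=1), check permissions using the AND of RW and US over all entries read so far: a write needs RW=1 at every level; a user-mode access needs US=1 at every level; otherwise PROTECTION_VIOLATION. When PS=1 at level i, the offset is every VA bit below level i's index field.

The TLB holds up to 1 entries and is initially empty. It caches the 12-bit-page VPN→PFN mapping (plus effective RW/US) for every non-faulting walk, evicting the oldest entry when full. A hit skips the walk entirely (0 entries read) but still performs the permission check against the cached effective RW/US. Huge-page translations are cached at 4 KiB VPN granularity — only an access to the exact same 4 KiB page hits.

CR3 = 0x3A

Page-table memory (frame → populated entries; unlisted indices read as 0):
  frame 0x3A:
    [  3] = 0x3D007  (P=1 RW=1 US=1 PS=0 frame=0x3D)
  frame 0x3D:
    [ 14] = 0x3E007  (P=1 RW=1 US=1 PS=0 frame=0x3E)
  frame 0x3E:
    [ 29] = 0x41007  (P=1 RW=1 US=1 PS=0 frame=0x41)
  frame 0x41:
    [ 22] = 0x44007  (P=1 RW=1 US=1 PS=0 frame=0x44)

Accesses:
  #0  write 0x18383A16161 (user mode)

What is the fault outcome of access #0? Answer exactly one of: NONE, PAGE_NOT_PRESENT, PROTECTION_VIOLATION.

Trace:
#0 VA=0x18383A16161 (w,user):
  lvl0: tbl 0x3A, slot 3 ⇒ 0x3D007 (P1/RW1/US1/PS0)
  lvl1: tbl 0x3D, slot 14 ⇒ 0x3E007 (P1/RW1/US1/PS0)
  lvl2: tbl 0x3E, slot 29 ⇒ 0x41007 (P1/RW1/US1/PS0)
  lvl3: tbl 0x41, slot 22 ⇒ 0x44007 (P1/RW1/US1/PS0)
  ✓ 0x44161  — 4 lookups

Access #0 fault: NONE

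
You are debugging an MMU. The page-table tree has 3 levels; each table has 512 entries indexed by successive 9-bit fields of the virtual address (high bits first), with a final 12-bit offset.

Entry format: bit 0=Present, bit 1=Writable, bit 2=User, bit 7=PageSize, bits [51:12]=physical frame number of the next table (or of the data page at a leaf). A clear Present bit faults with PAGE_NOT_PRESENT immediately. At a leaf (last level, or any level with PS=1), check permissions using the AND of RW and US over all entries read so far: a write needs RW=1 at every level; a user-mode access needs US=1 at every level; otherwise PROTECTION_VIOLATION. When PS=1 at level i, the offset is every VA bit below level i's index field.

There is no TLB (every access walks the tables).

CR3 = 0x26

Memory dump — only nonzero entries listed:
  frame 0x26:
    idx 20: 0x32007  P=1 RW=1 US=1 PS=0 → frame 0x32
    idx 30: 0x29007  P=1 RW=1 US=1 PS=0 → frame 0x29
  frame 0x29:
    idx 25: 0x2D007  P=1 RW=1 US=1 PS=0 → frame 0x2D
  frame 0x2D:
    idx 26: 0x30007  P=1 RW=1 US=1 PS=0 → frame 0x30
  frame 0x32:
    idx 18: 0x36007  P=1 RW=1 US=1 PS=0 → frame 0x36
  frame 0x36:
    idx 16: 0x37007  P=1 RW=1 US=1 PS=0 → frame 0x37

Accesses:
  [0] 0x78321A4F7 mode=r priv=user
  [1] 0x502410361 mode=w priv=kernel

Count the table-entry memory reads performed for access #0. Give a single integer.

Trace:
#0 VA=0x78321A4F7 (r,user):
  L0: frame=0x26 idx=30 entry=0x29007 [P=1 RW=1 US=1 PS=0]
  L1: frame=0x29 idx=25 entry=0x2D007 [P=1 RW=1 US=1 PS=0]
  L2: frame=0x2D idx=26 entry=0x30007 [P=1 RW=1 US=1 PS=0]
  ⇒ phys 0x304F7  [3 reads]
#1 VA=0x502410361 (w,kernel):
  L0: frame=0x26 idx=20 entry=0x32007 [P=1 RW=1 US=1 PS=0]
  L1: frame=0x32 idx=18 entry=0x36007 [P=1 RW=1 US=1 PS=0]
  L2: frame=0x36 idx=16 entry=0x37007 [P=1 RW=1 US=1 PS=0]
  ⇒ phys 0x37361  [3 reads]

Entries read for #0: 3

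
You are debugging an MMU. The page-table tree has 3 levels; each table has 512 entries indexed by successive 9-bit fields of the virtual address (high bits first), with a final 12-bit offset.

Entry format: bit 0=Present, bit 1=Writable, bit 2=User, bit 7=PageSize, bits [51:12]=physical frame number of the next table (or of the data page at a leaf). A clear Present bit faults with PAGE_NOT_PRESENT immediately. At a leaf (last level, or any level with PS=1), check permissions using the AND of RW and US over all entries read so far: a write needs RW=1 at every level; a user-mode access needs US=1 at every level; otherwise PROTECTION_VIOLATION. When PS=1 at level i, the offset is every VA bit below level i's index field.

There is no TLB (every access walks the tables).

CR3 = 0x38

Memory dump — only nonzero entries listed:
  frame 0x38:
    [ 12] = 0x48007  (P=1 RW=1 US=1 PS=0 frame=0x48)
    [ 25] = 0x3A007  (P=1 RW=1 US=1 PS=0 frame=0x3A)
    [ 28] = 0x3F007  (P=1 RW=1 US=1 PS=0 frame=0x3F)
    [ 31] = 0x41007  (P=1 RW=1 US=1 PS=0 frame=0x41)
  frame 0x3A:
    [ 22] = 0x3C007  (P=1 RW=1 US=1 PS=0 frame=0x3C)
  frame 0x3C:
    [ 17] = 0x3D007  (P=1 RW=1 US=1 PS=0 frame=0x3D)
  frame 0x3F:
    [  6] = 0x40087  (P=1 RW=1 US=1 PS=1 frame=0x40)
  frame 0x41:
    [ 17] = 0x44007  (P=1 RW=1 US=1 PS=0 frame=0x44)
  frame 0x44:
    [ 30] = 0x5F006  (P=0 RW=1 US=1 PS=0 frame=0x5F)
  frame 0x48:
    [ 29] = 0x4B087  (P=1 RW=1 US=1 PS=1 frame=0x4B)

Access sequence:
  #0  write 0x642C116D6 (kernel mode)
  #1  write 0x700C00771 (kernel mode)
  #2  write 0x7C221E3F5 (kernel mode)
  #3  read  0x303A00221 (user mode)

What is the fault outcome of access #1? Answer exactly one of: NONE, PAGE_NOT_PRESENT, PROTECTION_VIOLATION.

Walk each access:
#0 VA=0x642C116D6 (w,kernel):
  lvl0: tbl 0x38, slot 25 ⇒ 0x3A007 (P1/RW1/US1/PS0)
  lvl1: tbl 0x3A, slot 22 ⇒ 0x3C007 (P1/RW1/US1/PS0)
  lvl2: tbl 0x3C, slot 17 ⇒ 0x3D007 (P1/RW1/US1/PS0)
  ⇒ phys 0x3D6D6  [3 reads]
#1 VA=0x700C00771 (w,kernel):
  lvl0: tbl 0x38, slot 28 ⇒ 0x3F007 (P1/RW1/US1/PS0)
  lvl1: tbl 0x3F, slot 6 ⇒ 0x40087 (P1/RW1/US1/PS1)
  ⇒ phys 0x40771 (huge @L1)  [2 reads]
#2 VA=0x7C221E3F5 (w,kernel):
  lvl0: tbl 0x38, slot 31 ⇒ 0x41007 (P1/RW1/US1/PS0)
  lvl1: tbl 0x41, slot 17 ⇒ 0x44007 (P1/RW1/US1/PS0)
  lvl2: tbl 0x44, slot 30 ⇒ 0x5F006 (P0/RW1/US1/PS0)
  → PAGE_NOT_PRESENT  (3 entries read)
#3 VA=0x303A00221 (r,user):
  lvl0: tbl 0x38, slot 12 ⇒ 0x48007 (P1/RW1/US1/PS0)
  lvl1: tbl 0x48, slot 29 ⇒ 0x4B087 (P1/RW1/US1/PS1)
  ⇒ phys 0x4B221 (huge @L1)  [2 reads]

Access #1 fault: NONE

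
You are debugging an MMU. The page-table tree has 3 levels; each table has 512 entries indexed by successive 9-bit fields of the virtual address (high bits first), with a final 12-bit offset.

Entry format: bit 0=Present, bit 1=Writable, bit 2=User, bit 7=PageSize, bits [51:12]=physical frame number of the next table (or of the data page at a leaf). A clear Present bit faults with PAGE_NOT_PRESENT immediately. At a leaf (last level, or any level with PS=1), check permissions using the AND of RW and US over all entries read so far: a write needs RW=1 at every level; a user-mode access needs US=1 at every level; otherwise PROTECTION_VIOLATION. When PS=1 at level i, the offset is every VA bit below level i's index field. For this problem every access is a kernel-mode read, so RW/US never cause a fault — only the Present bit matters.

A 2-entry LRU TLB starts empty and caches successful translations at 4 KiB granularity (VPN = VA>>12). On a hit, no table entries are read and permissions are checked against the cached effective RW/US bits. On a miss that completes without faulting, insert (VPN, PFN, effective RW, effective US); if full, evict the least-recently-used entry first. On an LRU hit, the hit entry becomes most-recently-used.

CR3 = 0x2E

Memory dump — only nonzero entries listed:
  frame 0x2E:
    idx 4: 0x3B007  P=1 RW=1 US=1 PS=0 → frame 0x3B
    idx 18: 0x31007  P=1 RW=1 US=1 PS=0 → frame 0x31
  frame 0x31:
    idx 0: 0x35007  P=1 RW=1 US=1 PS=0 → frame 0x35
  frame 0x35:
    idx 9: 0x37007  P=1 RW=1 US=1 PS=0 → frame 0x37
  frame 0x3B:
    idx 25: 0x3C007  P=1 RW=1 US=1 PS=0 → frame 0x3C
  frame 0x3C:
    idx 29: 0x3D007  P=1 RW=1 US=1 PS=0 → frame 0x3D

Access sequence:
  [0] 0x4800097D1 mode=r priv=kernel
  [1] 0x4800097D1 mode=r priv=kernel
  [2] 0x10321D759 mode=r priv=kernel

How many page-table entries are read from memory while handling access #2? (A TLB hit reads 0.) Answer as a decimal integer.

Trace:
#0 VA=0x4800097D1 (r,kernel):
  lvl0: tbl 0x2E, slot 18 ⇒ 0x31007 (P1/RW1/US1/PS0)
  lvl1: tbl 0x31, slot 0 ⇒ 0x35007 (P1/RW1/US1/PS0)
  lvl2: tbl 0x35, slot 9 ⇒ 0x37007 (P1/RW1/US1/PS0)
  ✓ 0x377D1  — 3 lookups
#1 VA=0x4800097D1 (r,kernel):
  TLB hit vpn=0x480009 → PA=0x377D1
#2 VA=0x10321D759 (r,kernel):
  lvl0: tbl 0x2E, slot 4 ⇒ 0x3B007 (P1/RW1/US1/PS0)
  lvl1: tbl 0x3B, slot 25 ⇒ 0x3C007 (P1/RW1/US1/PS0)
  lvl2: tbl 0x3C, slot 29 ⇒ 0x3D007 (P1/RW1/US1/PS0)
  ✓ 0x3D759  — 3 lookups

Entries read for #2: 3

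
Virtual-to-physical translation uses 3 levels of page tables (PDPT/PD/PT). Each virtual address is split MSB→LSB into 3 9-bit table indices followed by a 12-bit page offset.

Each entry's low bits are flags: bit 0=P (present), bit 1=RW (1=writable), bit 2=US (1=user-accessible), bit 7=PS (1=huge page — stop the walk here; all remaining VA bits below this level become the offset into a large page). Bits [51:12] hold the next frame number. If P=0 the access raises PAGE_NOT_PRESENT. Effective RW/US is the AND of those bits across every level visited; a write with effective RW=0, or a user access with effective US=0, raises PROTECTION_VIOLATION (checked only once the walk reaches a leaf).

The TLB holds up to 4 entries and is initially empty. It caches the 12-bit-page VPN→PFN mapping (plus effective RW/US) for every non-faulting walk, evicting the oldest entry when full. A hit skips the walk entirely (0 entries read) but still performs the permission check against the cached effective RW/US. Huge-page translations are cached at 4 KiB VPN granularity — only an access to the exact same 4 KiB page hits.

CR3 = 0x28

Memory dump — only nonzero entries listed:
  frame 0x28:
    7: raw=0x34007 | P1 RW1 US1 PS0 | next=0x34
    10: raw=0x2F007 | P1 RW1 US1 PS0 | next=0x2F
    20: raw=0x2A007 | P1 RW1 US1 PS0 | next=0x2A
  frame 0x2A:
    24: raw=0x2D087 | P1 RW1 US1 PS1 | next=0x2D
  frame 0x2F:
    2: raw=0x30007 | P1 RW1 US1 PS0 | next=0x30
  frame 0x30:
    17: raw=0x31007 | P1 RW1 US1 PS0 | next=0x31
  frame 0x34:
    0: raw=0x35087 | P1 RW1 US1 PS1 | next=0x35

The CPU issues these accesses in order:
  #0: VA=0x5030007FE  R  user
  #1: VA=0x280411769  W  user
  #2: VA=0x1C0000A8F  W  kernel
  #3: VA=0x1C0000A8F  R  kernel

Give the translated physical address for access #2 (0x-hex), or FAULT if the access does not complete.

Trace:
#0 VA=0x5030007FE (r,user):
  L0 @0x28[20] → 0x2A007  P=1,RW=1,US=1,PS=0
  L1 @0x2A[24] → 0x2D087  P=1,RW=1,US=1,PS=1
  → PA=0x2D7FE (huge @L1)  (2 entries read)
#1 VA=0x280411769 (w,user):
  L0 @0x28[10] → 0x2F007  P=1,RW=1,US=1,PS=0
  L1 @0x2F[2] → 0x30007  P=1,RW=1,US=1,PS=0
  L2 @0x30[17] → 0x31007  P=1,RW=1,US=1,PS=0
  → PA=0x31769  (3 entries read)
#2 VA=0x1C0000A8F (w,kernel):
  L0 @0x28[7] → 0x34007  P=1,RW=1,US=1,PS=0
  L1 @0x34[0] → 0x35087  P=1,RW=1,US=1,PS=1
  → PA=0x35A8F (huge @L1)  (2 entries read)
#3 VA=0x1C0000A8F (r,kernel):
  TLB hit vpn=0x1C0000 → PA=0x35A8F

Access #2 PA: 0x35A8F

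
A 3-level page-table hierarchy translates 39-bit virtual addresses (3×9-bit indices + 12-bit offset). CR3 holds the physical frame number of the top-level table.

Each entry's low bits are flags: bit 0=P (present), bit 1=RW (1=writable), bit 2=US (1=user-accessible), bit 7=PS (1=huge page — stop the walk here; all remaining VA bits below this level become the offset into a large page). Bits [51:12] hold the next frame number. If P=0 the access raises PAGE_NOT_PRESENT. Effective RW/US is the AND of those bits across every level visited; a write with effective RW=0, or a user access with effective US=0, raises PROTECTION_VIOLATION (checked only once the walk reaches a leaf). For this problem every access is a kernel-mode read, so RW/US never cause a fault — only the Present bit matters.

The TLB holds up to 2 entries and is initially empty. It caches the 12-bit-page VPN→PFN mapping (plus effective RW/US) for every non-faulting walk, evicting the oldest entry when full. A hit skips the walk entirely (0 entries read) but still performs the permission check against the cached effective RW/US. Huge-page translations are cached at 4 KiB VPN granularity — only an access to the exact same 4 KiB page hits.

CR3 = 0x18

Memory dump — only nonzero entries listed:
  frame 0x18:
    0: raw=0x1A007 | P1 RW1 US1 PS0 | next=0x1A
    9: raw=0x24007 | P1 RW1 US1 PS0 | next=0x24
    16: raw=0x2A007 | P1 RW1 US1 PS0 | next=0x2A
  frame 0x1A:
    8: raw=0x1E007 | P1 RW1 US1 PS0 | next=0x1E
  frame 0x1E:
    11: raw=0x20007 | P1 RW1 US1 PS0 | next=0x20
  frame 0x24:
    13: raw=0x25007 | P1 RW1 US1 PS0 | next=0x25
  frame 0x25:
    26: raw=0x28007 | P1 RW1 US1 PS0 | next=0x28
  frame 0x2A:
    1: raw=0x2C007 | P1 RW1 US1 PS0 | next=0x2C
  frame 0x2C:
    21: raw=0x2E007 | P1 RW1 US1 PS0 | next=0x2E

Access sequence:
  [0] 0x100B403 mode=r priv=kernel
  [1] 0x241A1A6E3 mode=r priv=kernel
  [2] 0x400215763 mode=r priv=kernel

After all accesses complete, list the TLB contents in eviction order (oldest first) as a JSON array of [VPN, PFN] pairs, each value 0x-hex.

Trace:
#0 VA=0x100B403 (r,kernel):
  lvl0: tbl 0x18, slot 0 ⇒ 0x1A007 (P1/RW1/US1/PS0)
  lvl1: tbl 0x1A, slot 8 ⇒ 0x1E007 (P1/RW1/US1/PS0)
  lvl2: tbl 0x1E, slot 11 ⇒ 0x20007 (P1/RW1/US1/PS0)
  ⇒ phys 0x20403  [3 reads]
#1 VA=0x241A1A6E3 (r,kernel):
  lvl0: tbl 0x18, slot 9 ⇒ 0x24007 (P1/RW1/US1/PS0)
  lvl1: tbl 0x24, slot 13 ⇒ 0x25007 (P1/RW1/US1/PS0)
  lvl2: tbl 0x25, slot 26 ⇒ 0x28007 (P1/RW1/US1/PS0)
  ⇒ phys 0x286E3  [3 reads]
#2 VA=0x400215763 (r,kernel):
  lvl0: tbl 0x18, slot 16 ⇒ 0x2A007 (P1/RW1/US1/PS0)
  lvl1: tbl 0x2A, slot 1 ⇒ 0x2C007 (P1/RW1/US1/PS0)
  lvl2: tbl 0x2C, slot 21 ⇒ 0x2E007 (P1/RW1/US1/PS0)
  ⇒ phys 0x2E763  [3 reads]

TLB: [["0x241A1A", "0x28"], ["0x400215", "0x2E"]]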